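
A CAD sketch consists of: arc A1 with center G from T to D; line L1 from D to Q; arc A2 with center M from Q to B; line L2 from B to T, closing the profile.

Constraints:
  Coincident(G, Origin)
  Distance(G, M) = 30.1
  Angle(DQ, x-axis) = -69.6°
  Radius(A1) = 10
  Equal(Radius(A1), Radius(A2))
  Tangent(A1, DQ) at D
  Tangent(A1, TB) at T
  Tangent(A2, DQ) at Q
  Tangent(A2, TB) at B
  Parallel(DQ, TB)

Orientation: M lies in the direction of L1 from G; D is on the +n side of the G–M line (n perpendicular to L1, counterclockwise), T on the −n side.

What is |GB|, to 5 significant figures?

31.718

The slot axis is L1's direction at -69.6°, so u = (cos -69.6°, sin -69.6°) = (0.34857, -0.93728) and n = (−sin -69.6°, cos -69.6°) = (0.93728, 0.34857). G is at the origin and M lies 30.1 along u from G, so M = 30.1·u = (10.492, -28.212). Tangency of A1 to both parallel lines with radius 10.0 puts D and T at G ± 10.0·n: D = (9.3728, 3.4857), T = (-9.3728, -3.4857). Equal radii place Q and B the same way about M: Q = M + 10.0·n = (19.865, -24.726), B = M − 10.0·n = (1.1192, -31.698). Then |GB| = |B − G| = 31.718.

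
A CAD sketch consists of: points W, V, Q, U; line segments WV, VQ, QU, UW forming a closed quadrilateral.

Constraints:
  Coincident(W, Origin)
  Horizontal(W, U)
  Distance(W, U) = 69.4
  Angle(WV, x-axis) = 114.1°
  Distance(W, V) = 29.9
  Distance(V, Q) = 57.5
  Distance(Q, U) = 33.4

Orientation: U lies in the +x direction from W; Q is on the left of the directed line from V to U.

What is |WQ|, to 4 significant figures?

50.62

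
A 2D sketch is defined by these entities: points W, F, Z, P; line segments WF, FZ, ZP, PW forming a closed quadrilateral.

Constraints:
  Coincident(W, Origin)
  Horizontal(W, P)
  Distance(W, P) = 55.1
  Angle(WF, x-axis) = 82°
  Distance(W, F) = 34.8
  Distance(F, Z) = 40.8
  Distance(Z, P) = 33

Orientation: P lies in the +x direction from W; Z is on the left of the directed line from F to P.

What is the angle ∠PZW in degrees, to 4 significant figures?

72.09°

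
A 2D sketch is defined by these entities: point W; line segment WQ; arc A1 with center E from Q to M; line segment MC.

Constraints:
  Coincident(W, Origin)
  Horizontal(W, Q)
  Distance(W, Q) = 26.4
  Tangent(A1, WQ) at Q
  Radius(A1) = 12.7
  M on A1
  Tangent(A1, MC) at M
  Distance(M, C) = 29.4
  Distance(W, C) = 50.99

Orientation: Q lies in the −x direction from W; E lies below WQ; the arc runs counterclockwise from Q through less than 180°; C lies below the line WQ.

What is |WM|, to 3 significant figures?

42.0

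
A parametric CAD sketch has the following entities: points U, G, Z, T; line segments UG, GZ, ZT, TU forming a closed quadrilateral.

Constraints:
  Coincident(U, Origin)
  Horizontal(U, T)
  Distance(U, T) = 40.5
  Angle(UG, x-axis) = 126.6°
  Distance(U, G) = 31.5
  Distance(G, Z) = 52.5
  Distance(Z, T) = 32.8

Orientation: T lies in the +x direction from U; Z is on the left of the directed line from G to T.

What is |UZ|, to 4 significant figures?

46.17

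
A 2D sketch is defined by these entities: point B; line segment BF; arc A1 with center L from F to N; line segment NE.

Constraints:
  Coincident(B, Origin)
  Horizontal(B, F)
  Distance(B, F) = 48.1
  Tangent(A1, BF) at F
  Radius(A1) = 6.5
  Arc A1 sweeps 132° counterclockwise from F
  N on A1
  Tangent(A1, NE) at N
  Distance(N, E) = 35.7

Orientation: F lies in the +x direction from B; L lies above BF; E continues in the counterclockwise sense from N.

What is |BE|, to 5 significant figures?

47.336

On A1, F sits at bearing -90° from L; a 132° counterclockwise sweep puts N at bearing 42°, so N = L + 6.5·(cos 42°, sin 42°) = (52.930, 10.849). The tangent condition forces LN to be normal to NE, so NE runs along (−sin 42°, cos 42°); with |NE| = 35.7, E = (29.042, 37.380). Then |BE| = |E − B| = 47.336.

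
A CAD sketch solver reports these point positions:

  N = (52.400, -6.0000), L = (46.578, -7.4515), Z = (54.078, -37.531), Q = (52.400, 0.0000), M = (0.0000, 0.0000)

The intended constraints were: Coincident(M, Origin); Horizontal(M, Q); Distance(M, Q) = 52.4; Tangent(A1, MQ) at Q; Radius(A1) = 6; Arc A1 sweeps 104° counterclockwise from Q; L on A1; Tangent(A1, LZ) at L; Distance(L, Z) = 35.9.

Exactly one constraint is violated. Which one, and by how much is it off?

Distance(L, Z) = 35.9 — off by 4.90.

M = (0.00, 0.00) ✓; M.y = 0.00, Q.y = 0.00 ✓; |MQ| = 52.40 ✓; ∠(NQ, QM) = 90.00° ✓; |NQ| = 6.000 ✓; bearing(N→L) − bearing(N→Q) = 104.0° ✓; |NL| = 6.000 ✓; ∠(NL, LZ) = 90.00° ✓; |LZ| = 31.00 ✗.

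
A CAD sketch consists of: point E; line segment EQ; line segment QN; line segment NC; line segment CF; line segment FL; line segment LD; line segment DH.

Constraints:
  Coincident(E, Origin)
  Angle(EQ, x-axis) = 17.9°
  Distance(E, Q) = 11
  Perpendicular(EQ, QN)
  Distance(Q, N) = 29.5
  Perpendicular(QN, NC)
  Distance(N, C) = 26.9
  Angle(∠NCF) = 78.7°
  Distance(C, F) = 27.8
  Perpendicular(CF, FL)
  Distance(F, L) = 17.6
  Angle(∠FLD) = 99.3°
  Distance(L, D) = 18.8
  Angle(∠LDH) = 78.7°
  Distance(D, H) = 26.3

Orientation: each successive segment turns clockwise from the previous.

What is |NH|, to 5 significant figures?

32.396

E is at the origin; EQ runs at 17.9° with length 11.0, so Q = (10.468, 3.3809). The perpendicularity gives QN at right angles to EQ, so QN runs at -72.100°; with |QN| = 29.5, N = (19.535, -24.691). The perpendicularity gives NC at right angles to QN, so NC runs at -162.10°; with |NC| = 26.9, C = (-6.0633, -32.959). ∠NCF = 78.7° gives CF at 96.600° from the x-axis; with |CF| = 27.8, F = (-9.2586, -5.3432). The perpendicularity gives FL at right angles to CF, so FL runs at 6.6000°; with |FL| = 17.6, L = (8.2248, -3.3203). ∠FLD = 99.3° gives LD at -74.100° from the x-axis; with |LD| = 18.8, D = (13.375, -21.401). ∠LDH = 78.7° gives DH at -175.40° from the x-axis; with |DH| = 26.3, H = (-12.840, -23.510). Then |NH| = |H − N| = 32.396.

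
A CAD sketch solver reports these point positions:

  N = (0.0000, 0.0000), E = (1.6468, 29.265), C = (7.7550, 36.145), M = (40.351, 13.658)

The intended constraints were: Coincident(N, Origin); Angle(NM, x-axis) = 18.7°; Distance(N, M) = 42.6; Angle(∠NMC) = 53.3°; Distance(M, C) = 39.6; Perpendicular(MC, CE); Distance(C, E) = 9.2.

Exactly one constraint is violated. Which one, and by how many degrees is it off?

Perpendicular(MC, CE) — off by 7.00°.

N = (0.00, 0.00) ✓; NM at 18.70° ✓; |NM| = 42.60 ✓; ∠NMC = 53.30° ✓; |MC| = 39.60 ✓; ∠(MC, CE) = 83.00° ✗; |CE| = 9.200 ✓.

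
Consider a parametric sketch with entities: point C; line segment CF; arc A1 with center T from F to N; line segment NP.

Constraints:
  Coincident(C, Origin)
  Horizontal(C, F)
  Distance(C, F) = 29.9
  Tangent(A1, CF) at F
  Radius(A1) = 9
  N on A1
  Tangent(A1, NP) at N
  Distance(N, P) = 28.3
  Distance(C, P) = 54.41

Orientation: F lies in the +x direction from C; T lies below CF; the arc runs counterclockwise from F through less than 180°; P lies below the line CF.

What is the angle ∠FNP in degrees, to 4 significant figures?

116.3°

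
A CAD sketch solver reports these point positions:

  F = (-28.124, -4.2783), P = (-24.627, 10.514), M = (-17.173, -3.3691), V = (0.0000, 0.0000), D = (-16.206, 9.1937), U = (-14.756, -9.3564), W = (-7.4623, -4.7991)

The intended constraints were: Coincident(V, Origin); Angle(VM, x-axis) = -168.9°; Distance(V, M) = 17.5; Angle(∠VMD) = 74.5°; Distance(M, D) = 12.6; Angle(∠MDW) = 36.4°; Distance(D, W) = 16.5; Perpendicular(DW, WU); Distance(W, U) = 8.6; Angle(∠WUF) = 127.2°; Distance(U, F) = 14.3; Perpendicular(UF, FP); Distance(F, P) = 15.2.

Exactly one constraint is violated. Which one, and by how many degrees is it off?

Perpendicular(UF, FP) — off by 7.50°.

V = (0.00, 0.00) ✓; VM at -168.9° ✓; |VM| = 17.50 ✓; ∠VMD = 74.50° ✓; |MD| = 12.60 ✓; ∠MDW = 36.40° ✓; |DW| = 16.50 ✓; ∠(DW, WU) = 90.00° ✓; |WU| = 8.600 ✓; ∠WUF = 127.2° ✓; |UF| = 14.30 ✓; ∠(UF, FP) = 82.50° ✗; |FP| = 15.20 ✓.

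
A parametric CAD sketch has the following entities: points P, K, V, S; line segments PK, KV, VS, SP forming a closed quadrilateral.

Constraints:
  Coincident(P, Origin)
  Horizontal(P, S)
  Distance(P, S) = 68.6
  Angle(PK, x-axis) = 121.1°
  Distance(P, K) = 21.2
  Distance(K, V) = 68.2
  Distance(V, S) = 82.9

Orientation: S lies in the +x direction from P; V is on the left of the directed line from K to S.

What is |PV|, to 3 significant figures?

78.8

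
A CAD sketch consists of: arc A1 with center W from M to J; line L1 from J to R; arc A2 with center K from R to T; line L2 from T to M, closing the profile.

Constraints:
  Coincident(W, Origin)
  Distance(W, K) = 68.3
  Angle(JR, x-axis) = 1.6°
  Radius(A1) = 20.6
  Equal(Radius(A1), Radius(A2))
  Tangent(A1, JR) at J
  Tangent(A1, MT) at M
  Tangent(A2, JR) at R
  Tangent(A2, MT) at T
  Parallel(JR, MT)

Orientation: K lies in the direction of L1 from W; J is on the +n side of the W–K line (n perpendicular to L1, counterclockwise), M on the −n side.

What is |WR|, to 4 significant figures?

71.34

The slot axis is L1's direction at 1.6°, so u = (cos 1.6°, sin 1.6°) = (0.9996, 0.02792) and n = (−sin 1.6°, cos 1.6°) = (-0.02792, 0.9996). W is at the origin and K lies 68.3 along u from W, so K = 68.3·u = (68.27, 1.907). Tangency of A1 to both parallel lines with radius 20.6 puts J and M at W ± 20.6·n: J = (-0.5752, 20.59), M = (0.5752, -20.59). Equal radii place R and T the same way about K: R = K + 20.6·n = (67.70, 22.50), T = K − 20.6·n = (68.85, -18.68). Then |WR| = |R − W| = 71.34.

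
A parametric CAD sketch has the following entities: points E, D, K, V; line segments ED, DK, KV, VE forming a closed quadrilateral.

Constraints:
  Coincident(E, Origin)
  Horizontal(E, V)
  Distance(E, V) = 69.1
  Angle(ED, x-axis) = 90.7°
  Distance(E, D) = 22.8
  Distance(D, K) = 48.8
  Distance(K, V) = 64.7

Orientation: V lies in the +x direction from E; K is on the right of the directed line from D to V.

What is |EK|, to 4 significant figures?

26.74

E is at the origin; E and V share the same y with |EV| = 69.1 and V in +x, so V = (69.1, 0). ED runs at 90.7° with |ED| = 22.8, so D = (-0.2785, 22.80). K is determined by |DK| = 48.8 and |KV| = 64.7 together: it lies at the intersection of circle(D, 48.8) and circle(V, 64.7). With |DV| = 73.03, the foot of the radical line on DV is 24.16 from D and the perpendicular offset is √(48.8² − 24.16²) = 42.40. Taking the right-of-DV solution: K = (9.436, -25.03).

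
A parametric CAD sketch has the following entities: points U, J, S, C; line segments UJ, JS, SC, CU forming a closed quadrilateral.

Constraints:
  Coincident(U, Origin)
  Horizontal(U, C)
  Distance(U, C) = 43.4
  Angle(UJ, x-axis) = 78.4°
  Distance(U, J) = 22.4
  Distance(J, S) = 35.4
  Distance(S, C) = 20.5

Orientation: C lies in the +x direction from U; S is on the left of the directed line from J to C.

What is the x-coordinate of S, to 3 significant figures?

39.9

U is at the origin; U and C share the same y with |UC| = 43.4 and C in +x, so C = (43.4, 0). UJ runs at 78.4° with |UJ| = 22.4, so J = (4.50, 21.9). S is determined by |JS| = 35.4 and |SC| = 20.5 together: it lies at the intersection of circle(J, 35.4) and circle(C, 20.5). With |JC| = 44.7, the foot of the radical line on JC is 31.7 from J and the perpendicular offset is √(35.4² − 31.7²) = 15.8. Taking the left-of-JC solution: S = (39.9, 20.2).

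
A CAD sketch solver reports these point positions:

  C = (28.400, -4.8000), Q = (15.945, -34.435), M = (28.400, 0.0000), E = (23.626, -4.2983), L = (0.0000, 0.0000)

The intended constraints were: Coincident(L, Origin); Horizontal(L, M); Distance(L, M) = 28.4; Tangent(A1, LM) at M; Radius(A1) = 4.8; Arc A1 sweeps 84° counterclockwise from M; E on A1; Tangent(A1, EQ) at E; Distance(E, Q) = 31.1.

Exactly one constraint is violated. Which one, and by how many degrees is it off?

Tangent(A1, EQ) at E — off by 8.30°.

L = (0.00, 0.00) ✓; L.y = 0.00, M.y = 0.00 ✓; |LM| = 28.40 ✓; ∠(CM, ML) = 90.00° ✓; |CM| = 4.800 ✓; bearing(C→E) − bearing(C→M) = 84.00° ✓; |CE| = 4.800 ✓; ∠(CE, EQ) = 98.30° ✗; |EQ| = 31.10 ✓.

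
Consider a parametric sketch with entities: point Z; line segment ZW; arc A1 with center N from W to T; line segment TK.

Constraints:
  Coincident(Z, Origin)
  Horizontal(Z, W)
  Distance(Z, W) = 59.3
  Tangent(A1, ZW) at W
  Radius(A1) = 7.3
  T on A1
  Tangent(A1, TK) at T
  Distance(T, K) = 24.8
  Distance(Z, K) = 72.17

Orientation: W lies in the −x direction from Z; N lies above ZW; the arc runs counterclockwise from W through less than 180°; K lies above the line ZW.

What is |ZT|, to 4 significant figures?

53.91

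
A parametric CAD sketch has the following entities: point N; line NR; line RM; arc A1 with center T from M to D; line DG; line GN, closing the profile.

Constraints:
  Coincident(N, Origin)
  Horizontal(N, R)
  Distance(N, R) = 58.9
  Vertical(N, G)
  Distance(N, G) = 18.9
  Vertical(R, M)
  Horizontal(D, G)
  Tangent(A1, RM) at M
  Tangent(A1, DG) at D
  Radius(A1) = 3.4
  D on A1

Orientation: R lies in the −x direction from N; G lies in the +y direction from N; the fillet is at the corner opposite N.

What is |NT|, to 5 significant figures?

57.624

N is at the origin; N and R share the same y with |NR| = 58.9 and R on the −x side, so R = (-58.900, 0.0000). NG is vertical with |NG| = 18.9 and G on the +y side, so G = (0.0000, 18.900). The virtual corner opposite N is at (-58.900, 18.900). A1 meets RM tangentially, so TM is at right angles to RM and tangency of A1 to DG means the radius TD is perpendicular to DG, with radius 3.4, so the center T sits 3.4 in from both sides at T = (-55.500, 15.500). Then |NT| = |T − N| = 57.624.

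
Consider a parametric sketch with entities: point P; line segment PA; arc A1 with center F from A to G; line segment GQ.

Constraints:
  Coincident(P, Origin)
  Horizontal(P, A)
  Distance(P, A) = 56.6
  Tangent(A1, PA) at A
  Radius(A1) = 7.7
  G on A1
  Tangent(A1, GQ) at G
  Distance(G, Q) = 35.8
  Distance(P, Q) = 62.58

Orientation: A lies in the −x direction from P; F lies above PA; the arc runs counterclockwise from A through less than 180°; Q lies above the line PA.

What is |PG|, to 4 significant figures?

49.43

Checks: |FG| = 7.700 ✓; ∠(FG, GQ) = 90.00° ✓; |GQ| = 35.80 ✓; |PQ| = 62.58 ✓.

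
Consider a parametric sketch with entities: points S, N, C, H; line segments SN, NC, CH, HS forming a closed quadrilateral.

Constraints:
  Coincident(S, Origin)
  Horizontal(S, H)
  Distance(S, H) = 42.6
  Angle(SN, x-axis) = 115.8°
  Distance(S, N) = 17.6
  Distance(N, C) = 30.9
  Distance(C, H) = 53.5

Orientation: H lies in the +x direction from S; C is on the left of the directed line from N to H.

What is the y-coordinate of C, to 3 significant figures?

41.8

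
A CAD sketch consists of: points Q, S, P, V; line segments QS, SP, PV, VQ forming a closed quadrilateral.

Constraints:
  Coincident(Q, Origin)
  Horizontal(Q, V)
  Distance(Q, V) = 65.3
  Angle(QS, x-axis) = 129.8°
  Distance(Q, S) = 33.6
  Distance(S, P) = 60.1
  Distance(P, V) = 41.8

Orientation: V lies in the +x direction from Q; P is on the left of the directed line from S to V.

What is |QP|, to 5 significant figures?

49.830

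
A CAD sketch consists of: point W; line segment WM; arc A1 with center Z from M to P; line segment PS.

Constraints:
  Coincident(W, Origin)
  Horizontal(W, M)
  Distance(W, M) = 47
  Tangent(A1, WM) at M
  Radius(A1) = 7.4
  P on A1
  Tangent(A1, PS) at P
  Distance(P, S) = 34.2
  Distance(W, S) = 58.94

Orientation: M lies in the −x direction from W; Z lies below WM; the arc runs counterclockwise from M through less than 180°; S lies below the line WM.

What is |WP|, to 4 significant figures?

54.83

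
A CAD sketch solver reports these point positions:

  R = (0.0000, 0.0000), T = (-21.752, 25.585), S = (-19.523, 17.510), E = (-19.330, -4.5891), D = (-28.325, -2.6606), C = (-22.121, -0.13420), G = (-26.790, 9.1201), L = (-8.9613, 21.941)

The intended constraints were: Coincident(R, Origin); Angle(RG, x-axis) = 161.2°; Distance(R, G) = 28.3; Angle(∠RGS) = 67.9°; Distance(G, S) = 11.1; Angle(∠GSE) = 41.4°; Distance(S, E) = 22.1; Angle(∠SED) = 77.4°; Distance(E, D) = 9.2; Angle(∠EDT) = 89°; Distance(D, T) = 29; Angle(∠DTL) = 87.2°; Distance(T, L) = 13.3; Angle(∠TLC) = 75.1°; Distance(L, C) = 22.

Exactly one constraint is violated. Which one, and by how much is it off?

Distance(L, C) = 22 — off by 3.70.

R = (0.00, 0.00) ✓; RG at 161.2° ✓; |RG| = 28.30 ✓; ∠RGS = 67.90° ✓; |GS| = 11.10 ✓; ∠GSE = 41.40° ✓; |SE| = 22.10 ✓; ∠SED = 77.40° ✓; |ED| = 9.199 ✓; ∠EDT = 89.00° ✓; |DT| = 29.00 ✓; ∠DTL = 87.20° ✓; |TL| = 13.30 ✓; ∠TLC = 75.10° ✓; |LC| = 25.70 ✗.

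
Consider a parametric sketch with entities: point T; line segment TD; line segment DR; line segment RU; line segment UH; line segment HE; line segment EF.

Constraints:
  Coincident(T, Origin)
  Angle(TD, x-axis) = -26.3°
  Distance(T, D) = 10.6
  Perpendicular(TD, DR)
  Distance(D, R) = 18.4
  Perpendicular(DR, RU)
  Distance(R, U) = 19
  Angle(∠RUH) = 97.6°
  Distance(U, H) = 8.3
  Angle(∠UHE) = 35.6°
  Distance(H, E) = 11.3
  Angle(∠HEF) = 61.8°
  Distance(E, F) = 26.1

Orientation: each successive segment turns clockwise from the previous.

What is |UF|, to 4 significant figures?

19.77

T is at the origin; TD runs at -26.3° with length 10.6, so D = (9.503, -4.697). TD is perpendicular to DR, so DR runs at -116.3°; with |DR| = 18.4, R = (1.350, -21.19). The perpendicularity gives RU at right angles to DR, so RU runs at 153.7°; with |RU| = 19.0, U = (-15.68, -12.77). ∠RUH = 97.6° gives UH at 71.30° from the x-axis; with |UH| = 8.3, H = (-13.02, -4.912). ∠UHE = 35.6° gives HE at -73.10° from the x-axis; with |HE| = 11.3, E = (-9.737, -15.72). ∠HEF = 61.8° gives EF at 168.7° from the x-axis; with |EF| = 26.1, F = (-35.33, -10.61). Then |UF| = |F − U| = 19.77.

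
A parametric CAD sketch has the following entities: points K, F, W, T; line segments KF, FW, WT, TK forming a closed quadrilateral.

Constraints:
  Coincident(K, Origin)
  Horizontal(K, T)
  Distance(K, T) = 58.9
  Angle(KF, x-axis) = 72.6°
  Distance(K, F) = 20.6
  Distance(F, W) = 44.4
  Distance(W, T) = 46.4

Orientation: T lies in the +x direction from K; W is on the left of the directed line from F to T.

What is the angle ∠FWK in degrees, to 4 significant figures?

12.33°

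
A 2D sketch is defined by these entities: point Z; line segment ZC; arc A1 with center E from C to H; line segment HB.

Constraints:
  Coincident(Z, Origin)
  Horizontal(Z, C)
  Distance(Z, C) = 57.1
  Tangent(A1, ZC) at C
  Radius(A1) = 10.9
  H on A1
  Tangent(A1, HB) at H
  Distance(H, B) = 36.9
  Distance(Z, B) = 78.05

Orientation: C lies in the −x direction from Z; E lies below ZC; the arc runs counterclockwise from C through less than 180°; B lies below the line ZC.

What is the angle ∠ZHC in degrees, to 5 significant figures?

39.756°

Z is at the origin; Z and C share the same y with |ZC| = 57.1 and C on the −x side, so C = (-57.100, 0.0000). A1 meets ZC tangentially, so EC is at right angles to ZC, so E = C + (0, -10.9) = (-57.100, -10.900). Since EH ⟂ HB (tangency), |EB| = √(10.9² + 36.9²) = 38.476 regardless of where H sits on A1. So B lies on both circle(Z, 78.05) and circle(E, 38.476); the below-ZC intersection is B = (-60.575, -49.219). H is the foot of the tangent from B: H = (-67.790, -13.031).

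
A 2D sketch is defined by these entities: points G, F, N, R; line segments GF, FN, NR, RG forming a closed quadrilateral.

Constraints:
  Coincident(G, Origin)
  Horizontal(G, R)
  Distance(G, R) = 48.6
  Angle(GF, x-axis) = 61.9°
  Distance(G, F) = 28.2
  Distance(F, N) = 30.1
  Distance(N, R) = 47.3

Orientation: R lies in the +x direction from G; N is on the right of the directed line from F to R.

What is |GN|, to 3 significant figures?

3.10

Checks: |FN| = 30.10 ✓; |NR| = 47.30 ✓.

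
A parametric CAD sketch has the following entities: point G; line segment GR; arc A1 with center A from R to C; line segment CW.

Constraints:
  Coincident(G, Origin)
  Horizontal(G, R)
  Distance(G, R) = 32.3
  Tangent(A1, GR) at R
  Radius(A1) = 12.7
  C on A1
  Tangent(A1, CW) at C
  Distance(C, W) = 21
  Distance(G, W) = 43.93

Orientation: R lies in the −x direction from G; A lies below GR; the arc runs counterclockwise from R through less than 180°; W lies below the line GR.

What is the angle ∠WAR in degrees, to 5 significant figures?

162.68°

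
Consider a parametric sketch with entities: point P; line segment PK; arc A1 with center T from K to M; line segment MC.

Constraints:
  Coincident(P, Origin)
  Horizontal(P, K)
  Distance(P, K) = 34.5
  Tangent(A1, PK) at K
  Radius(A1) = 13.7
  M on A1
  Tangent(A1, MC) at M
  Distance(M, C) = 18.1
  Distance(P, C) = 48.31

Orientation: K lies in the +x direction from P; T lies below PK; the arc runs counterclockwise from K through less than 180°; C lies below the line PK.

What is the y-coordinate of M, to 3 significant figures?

-20.7

Checks: P = (0.00, 0.00) ✓; |TM| = 13.70 ✓; ∠(TM, MC) = 90.00° ✓; |MC| = 18.10 ✓; |PC| = 48.31 ✓.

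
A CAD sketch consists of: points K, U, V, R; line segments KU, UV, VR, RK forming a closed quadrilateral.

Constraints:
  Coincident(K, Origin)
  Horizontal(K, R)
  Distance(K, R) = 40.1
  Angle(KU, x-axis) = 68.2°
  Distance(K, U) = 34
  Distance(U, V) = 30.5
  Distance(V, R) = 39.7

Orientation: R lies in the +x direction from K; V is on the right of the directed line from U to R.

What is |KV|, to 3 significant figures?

3.60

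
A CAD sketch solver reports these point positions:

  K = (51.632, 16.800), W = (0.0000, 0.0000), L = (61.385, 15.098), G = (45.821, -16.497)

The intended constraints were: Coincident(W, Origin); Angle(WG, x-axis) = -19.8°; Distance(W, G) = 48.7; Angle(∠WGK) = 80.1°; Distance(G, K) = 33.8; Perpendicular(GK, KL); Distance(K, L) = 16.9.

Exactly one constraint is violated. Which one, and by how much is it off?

Distance(K, L) = 16.9 — off by 7.00.

W = (0.00, 0.00) ✓; WG at -19.80° ✓; |WG| = 48.70 ✓; ∠WGK = 80.10° ✓; |GK| = 33.80 ✓; ∠(GK, KL) = 90.00° ✓; |KL| = 9.900 ✗.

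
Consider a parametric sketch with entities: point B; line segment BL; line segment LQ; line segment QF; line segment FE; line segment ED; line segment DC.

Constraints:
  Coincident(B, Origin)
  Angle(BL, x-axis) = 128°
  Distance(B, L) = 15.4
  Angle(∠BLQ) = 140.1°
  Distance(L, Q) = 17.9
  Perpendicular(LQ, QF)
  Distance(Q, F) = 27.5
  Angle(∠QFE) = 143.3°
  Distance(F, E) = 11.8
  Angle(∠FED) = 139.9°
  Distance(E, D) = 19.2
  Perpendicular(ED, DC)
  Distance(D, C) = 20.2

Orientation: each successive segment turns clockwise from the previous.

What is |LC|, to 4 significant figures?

25.00

B is at the origin; BL runs at 128.0° with length 15.4, so L = (-9.481, 12.14). ∠BLQ = 140.1° gives LQ at 88.10° from the x-axis; with |LQ| = 17.9, Q = (-8.888, 30.03). LQ ⟂ QF, so QF runs at -1.900°; with |QF| = 27.5, F = (18.60, 29.11). ∠QFE = 143.3° gives FE at -38.60° from the x-axis; with |FE| = 11.8, E = (27.82, 21.75). ∠FED = 139.9° gives ED at -78.70° from the x-axis; with |ED| = 19.2, D = (31.58, 2.924). ED is perpendicular to DC, so DC runs at -168.7°; with |DC| = 20.2, C = (11.77, -1.034). Then |LC| = |C − L| = 25.00.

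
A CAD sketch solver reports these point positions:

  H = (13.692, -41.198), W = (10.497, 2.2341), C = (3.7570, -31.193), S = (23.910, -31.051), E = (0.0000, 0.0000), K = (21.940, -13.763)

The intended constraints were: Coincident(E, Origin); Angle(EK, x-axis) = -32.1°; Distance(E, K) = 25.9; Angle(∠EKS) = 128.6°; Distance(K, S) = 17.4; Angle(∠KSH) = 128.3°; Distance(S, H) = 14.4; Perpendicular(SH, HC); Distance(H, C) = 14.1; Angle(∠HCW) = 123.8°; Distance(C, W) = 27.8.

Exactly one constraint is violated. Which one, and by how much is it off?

Distance(C, W) = 27.8 — off by 6.30.

E = (0.00, 0.00) ✓; EK at -32.10° ✓; |EK| = 25.90 ✓; ∠EKS = 128.6° ✓; |KS| = 17.40 ✓; ∠KSH = 128.3° ✓; |SH| = 14.40 ✓; ∠(SH, HC) = 90.00° ✓; |HC| = 14.10 ✓; ∠HCW = 123.8° ✓; |CW| = 34.10 ✗.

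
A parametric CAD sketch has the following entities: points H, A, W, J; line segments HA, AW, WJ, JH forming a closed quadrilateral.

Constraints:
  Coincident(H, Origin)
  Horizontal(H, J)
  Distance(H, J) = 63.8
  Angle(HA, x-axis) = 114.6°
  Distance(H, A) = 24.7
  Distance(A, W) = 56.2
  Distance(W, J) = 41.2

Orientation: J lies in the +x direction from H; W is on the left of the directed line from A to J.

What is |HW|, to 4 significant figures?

57.16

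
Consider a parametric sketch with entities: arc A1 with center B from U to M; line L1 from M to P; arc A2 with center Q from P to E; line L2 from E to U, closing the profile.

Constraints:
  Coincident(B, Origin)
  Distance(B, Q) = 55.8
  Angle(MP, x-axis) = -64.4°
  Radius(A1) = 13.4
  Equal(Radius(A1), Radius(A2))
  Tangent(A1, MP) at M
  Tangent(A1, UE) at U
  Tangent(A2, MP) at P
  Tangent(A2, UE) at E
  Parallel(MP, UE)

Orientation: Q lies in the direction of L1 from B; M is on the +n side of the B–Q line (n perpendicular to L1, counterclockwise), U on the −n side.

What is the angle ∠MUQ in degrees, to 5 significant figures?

76.496°

The slot axis is L1's direction at -64.4°, so u = (cos -64.4°, sin -64.4°) = (0.43209, -0.90183) and n = (−sin -64.4°, cos -64.4°) = (0.90183, 0.43209). B is at the origin and Q lies 55.8 along u from B, so Q = 55.8·u = (24.110, -50.322). Tangency of A1 to both parallel lines with radius 13.4 puts M and U at B ± 13.4·n: M = (12.085, 5.7899), U = (-12.085, -5.7899). Then cos ∠MUQ = UM·UQ / (|UM||UQ|), giving 76.496°.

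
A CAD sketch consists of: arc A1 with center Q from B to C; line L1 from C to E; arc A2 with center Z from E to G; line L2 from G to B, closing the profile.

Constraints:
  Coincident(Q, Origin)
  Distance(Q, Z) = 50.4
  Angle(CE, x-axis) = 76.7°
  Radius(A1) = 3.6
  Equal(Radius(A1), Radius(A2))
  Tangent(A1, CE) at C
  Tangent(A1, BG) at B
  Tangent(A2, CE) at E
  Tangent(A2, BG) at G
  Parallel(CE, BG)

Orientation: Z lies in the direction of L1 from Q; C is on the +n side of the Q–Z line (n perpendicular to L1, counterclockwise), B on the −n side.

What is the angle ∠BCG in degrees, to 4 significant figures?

81.87°

Tangency of A1 to both parallel lines with radius 3.6 puts C and B at Q ± 3.6·n: C = (-3.503, 0.8282), B = (3.503, -0.8282). Equal radii place E and G the same way about Z: E = Z + 3.6·n = (8.091, 49.88), G = Z − 3.6·n = (15.10, 48.22). Then cos ∠BCG = CB·CG / (|CB||CG|), giving 81.87°.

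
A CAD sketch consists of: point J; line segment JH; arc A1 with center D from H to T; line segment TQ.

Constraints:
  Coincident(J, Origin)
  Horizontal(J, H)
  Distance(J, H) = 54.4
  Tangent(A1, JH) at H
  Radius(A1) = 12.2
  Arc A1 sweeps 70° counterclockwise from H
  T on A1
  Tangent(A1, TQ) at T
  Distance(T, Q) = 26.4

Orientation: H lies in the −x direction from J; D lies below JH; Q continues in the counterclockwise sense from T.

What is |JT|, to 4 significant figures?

66.35

A1 meets JH tangentially, so DH is at right angles to JH, so D = H + (0, -12.2) = (-54.40, -12.20). On A1, H sits at bearing 90° from D; a 70° counterclockwise sweep puts T at bearing 160°, so T = D + 12.2·(cos 160°, sin 160°) = (-65.86, -8.027). Then |JT| = |T − J| = 66.35.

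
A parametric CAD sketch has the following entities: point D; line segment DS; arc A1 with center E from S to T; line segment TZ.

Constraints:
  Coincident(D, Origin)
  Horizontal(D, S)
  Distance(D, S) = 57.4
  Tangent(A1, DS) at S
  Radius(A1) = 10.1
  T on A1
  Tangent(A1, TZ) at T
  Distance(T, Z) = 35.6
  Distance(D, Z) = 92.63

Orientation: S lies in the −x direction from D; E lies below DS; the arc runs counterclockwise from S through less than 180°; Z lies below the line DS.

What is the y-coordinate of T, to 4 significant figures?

-4.115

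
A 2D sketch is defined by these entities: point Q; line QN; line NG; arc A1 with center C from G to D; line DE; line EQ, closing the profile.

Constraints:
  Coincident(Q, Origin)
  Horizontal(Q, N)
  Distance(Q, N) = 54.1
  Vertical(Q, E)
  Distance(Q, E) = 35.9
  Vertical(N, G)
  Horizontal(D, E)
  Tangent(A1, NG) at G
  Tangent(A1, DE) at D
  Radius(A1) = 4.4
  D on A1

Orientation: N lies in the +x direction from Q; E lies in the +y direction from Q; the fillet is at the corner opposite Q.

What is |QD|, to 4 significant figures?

61.31

Q is at the origin; QN is horizontal with |QN| = 54.1 and N on the +x side, so N = (54.10, 0.000). Q and E share the same x with |QE| = 35.9 and E on the +y side, so E = (0.000, 35.90). The virtual corner opposite Q is at (54.10, 35.90). Tangency of A1 to NG means the radius CG is perpendicular to NG and the tangent condition forces CD to be normal to DE, with radius 4.4, so the center C sits 4.4 in from both sides at C = (49.70, 31.50). That places the tangent points at G = (54.10, 31.50) on NG and D = (49.70, 35.90) on DE. Then |QD| = |D − Q| = 61.31.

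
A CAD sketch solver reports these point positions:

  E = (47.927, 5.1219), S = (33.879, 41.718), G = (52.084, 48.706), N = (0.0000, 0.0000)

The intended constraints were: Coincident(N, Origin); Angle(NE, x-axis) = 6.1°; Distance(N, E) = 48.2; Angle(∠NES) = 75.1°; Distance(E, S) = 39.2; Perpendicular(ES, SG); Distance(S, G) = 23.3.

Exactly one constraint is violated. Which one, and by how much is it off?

Distance(S, G) = 23.3 — off by 3.80.

N = (0.00, 0.00) ✓; NE at 6.100° ✓; |NE| = 48.20 ✓; ∠NES = 75.10° ✓; |ES| = 39.20 ✓; ∠(ES, SG) = 90.00° ✓; |SG| = 19.50 ✗.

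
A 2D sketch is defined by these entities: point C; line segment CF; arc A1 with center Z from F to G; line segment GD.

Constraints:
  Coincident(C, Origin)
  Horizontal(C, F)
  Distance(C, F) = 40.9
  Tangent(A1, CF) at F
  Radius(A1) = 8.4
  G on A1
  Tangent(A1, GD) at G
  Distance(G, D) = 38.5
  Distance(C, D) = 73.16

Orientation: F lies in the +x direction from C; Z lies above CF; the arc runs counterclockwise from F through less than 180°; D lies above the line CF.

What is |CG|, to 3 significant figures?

49.4

Checks: |CF| = 40.90 ✓; |ZG| = 8.400 ✓; ∠(ZG, GD) = 90.00° ✓; |GD| = 38.50 ✓; |CD| = 73.16 ✓.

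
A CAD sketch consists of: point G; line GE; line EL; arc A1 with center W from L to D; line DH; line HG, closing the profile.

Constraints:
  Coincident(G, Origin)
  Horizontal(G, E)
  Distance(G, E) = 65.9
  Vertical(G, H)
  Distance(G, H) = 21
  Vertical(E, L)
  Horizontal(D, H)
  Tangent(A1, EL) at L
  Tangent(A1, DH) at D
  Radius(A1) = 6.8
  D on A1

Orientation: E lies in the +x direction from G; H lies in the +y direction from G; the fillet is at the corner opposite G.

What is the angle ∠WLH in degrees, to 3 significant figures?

5.89°

The virtual corner opposite G is at (65.9, 21.0). Since A1 is tangent to EL there, WL ⟂ EL and since A1 is tangent to DH there, WD ⟂ DH, with radius 6.8, so the center W sits 6.8 in from both sides at W = (59.1, 14.2). That places the tangent points at L = (65.9, 14.2) on EL and D = (59.1, 21.0) on DH. Then cos ∠WLH = LW·LH / (|LW||LH|), giving 5.89°.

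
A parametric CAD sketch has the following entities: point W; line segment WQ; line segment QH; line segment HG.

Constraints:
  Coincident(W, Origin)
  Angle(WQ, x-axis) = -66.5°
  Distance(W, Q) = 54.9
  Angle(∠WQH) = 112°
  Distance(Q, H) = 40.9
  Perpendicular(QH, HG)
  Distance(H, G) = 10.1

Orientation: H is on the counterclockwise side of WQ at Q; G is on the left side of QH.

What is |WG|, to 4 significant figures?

73.78

∠WQH = 112.0°, so QH runs at -66.5° + (180° − 112.0°) = 1.500° from the x-axis; with |QH| = 40.9, H = Q + 40.9·(cos 1.500°, sin 1.500°) = (62.78, -49.28). QH is perpendicular to HG; with |HG| = 10.1 on the left of QH, G = H + 10.1·(-0.02618, 0.9997) = (62.51, -39.18). Then |WG| = |G − W| = 73.78.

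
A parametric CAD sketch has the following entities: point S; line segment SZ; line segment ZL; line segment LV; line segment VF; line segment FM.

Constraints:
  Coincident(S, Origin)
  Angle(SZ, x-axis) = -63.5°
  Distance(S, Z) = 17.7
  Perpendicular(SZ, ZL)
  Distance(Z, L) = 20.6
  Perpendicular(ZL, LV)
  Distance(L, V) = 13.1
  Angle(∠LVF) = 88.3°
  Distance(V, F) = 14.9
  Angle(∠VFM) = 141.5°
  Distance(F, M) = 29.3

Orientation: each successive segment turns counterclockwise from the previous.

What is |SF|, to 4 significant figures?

7.615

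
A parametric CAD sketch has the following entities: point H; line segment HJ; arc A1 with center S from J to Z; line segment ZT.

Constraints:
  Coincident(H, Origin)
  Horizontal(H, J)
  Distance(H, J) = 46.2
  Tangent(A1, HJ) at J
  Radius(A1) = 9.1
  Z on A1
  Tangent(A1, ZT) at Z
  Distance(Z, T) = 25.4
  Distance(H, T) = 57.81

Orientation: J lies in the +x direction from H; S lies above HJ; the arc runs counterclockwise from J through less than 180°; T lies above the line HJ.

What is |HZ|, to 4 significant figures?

56.05

Checks: ∠(SJ, JH) = 90.00° ✓; |SZ| = 9.100 ✓; ∠(SZ, ZT) = 90.00° ✓; |ZT| = 25.40 ✓; |HT| = 57.81 ✓.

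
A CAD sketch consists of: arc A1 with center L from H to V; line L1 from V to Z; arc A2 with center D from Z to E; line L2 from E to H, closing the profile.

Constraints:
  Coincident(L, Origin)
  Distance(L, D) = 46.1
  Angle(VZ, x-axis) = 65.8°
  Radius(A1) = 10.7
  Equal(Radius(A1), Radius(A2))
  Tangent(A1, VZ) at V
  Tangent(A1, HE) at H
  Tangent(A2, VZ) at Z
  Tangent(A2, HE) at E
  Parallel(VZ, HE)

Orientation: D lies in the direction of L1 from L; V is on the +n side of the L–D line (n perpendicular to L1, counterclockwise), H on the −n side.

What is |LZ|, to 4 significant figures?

47.33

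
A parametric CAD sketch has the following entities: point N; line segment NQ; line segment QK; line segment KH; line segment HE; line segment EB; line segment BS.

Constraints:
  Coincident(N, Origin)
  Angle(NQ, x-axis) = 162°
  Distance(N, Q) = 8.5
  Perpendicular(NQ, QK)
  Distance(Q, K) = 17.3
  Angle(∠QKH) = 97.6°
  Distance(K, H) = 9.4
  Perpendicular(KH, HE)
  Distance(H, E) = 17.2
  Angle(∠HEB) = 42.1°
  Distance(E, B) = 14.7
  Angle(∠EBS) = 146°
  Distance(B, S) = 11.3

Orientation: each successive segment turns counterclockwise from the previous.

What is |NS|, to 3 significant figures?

24.6

N is at the origin; NQ runs at 162.0° with length 8.5, so Q = (-8.08, 2.63). NQ ⟂ QK, so QK runs at -108°; with |QK| = 17.3, K = (-13.4, -13.8). ∠QKH = 97.6° gives KH at -25.6° from the x-axis; with |KH| = 9.4, H = (-4.95, -17.9). KH ⟂ HE, so HE runs at 64.4°; with |HE| = 17.2, E = (2.48, -2.38). ∠HEB = 42.1° gives EB at -158° from the x-axis; with |EB| = 14.7, B = (-11.1, -7.95). ∠EBS = 146.0° gives BS at -124° from the x-axis; with |BS| = 11.3, S = (-17.4, -17.4). Then |NS| = |S − N| = 24.6.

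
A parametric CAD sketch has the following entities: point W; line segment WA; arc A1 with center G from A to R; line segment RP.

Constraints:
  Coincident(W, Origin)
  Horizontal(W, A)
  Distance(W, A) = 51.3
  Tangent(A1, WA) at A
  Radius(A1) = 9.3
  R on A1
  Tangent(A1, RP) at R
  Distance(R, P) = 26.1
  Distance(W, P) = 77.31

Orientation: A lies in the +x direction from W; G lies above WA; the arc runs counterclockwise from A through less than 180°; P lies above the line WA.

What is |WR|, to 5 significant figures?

59.566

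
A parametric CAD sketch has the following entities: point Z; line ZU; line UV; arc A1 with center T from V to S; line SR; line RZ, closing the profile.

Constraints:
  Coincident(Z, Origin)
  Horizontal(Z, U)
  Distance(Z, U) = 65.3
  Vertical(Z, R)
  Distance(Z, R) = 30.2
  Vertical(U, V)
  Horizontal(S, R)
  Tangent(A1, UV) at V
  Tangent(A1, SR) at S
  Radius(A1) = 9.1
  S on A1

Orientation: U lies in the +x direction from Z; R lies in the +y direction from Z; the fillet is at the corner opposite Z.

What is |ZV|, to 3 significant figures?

68.6

Z is at the origin; ZU is horizontal with |ZU| = 65.3 and U on the +x side, so U = (65.3, 0.00). Z and R share the same x with |ZR| = 30.2 and R on the +y side, so R = (0.00, 30.2). The virtual corner opposite Z is at (65.3, 30.2). Tangency of A1 to UV means the radius TV is perpendicular to UV and tangency of A1 to SR means the radius TS is perpendicular to SR, with radius 9.1, so the center T sits 9.1 in from both sides at T = (56.2, 21.1). That places the tangent points at V = (65.3, 21.1) on UV and S = (56.2, 30.2) on SR. Then |ZV| = |V − Z| = 68.6.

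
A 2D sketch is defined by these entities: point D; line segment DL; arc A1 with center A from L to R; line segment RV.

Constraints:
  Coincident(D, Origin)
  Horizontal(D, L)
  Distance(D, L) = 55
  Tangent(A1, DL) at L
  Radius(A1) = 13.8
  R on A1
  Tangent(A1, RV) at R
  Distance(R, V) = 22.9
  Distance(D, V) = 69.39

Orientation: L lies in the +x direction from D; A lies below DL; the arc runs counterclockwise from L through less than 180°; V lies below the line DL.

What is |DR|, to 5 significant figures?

48.574

Checks: |AL| = 13.80 ✓; |AR| = 13.80 ✓; ∠(AR, RV) = 90.00° ✓; |RV| = 22.90 ✓; |DV| = 69.39 ✓.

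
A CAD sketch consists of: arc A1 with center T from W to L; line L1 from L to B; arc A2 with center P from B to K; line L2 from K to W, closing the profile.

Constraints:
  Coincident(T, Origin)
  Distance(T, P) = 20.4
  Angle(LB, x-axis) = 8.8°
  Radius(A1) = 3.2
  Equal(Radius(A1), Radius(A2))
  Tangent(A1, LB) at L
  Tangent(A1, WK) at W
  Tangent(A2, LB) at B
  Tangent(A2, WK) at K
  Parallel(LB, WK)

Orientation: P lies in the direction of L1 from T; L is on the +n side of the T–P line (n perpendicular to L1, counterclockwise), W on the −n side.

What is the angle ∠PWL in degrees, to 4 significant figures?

81.09°

The slot axis is L1's direction at 8.8°, so u = (cos 8.8°, sin 8.8°) = (0.9882, 0.1530) and n = (−sin 8.8°, cos 8.8°) = (-0.1530, 0.9882). T is at the origin and P lies 20.4 along u from T, so P = 20.4·u = (20.16, 3.121). Tangency of A1 to both parallel lines with radius 3.2 puts L and W at T ± 3.2·n: L = (-0.4896, 3.162), W = (0.4896, -3.162). Then cos ∠PWL = WP·WL / (|WP||WL|), giving 81.09°.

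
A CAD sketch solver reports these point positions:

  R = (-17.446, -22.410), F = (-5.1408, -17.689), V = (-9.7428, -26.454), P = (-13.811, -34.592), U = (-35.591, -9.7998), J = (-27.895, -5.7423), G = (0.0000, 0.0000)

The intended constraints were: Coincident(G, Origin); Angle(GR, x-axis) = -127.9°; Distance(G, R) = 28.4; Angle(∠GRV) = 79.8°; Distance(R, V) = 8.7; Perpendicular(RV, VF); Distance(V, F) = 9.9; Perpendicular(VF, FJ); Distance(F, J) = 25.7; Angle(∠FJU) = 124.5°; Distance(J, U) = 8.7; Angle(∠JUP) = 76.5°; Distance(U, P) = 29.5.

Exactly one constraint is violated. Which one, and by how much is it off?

Distance(U, P) = 29.5 — off by 3.50.

G = (0.00, 0.00) ✓; GR at -127.9° ✓; |GR| = 28.40 ✓; ∠GRV = 79.80° ✓; |RV| = 8.700 ✓; ∠(RV, VF) = 90.00° ✓; |VF| = 9.900 ✓; ∠(VF, FJ) = 90.00° ✓; |FJ| = 25.70 ✓; ∠FJU = 124.5° ✓; |JU| = 8.700 ✓; ∠JUP = 76.50° ✓; |UP| = 33.00 ✗.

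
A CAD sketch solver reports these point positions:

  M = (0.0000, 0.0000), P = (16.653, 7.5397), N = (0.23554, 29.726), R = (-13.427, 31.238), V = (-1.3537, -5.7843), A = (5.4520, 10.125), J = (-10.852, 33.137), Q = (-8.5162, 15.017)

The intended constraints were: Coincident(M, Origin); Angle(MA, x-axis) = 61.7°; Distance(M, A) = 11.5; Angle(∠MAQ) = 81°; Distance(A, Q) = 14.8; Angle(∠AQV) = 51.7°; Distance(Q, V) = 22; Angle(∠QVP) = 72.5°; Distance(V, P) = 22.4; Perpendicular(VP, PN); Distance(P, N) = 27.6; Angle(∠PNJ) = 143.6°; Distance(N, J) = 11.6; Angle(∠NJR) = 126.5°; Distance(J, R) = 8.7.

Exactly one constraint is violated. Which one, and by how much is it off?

Distance(J, R) = 8.7 — off by 5.50.

M = (0.00, 0.00) ✓; MA at 61.70° ✓; |MA| = 11.50 ✓; ∠MAQ = 81.00° ✓; |AQ| = 14.80 ✓; ∠AQV = 51.70° ✓; |QV| = 22.00 ✓; ∠QVP = 72.50° ✓; |VP| = 22.40 ✓; ∠(VP, PN) = 90.00° ✓; |PN| = 27.60 ✓; ∠PNJ = 143.6° ✓; |NJ| = 11.60 ✓; ∠NJR = 126.5° ✓; |JR| = 3.200 ✗.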